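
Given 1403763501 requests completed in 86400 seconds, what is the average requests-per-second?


Formula: throughput = requests / seconds
throughput = 1403763501 / 86400
throughput = 16247.26 requests/second

16247.26 requests/second


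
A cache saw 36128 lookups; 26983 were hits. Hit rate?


Formula: hit rate = hits / (hits + misses) * 100
hit rate = 26983 / (26983 + 9145) * 100
hit rate = 26983 / 36128 * 100
hit rate = 74.69%

74.69%


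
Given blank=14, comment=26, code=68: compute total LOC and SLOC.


Total LOC = blank + comment + code
Total LOC = 14 + 26 + 68 = 108
SLOC (source only) = code = 68

Total LOC: 108, SLOC: 68


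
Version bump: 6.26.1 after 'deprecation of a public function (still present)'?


Current: 6.26.1
Change category: 'deprecation of a public function (still present)' → minor bump
SemVer rule: minor bump → increment MINOR, reset PATCH to 0 (MAJOR unchanged)
New: 6.27.0

6.27.0


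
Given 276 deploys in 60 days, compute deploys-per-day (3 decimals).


Formula: deployments per day = releases / days
= 276 / 60
= 4.6 deploys/day
(equivalently, 32.2 deploys/week)

4.6 deploys/day


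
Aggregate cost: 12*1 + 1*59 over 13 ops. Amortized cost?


Formula: Amortized cost = Total cost / Operations
Total cost = (12 * 1) + (1 * 59)
Total cost = 12 + 59 = 71
Amortized = 71 / 13 = 5.4615

5.4615


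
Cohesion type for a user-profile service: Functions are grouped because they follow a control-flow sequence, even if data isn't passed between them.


Reasoning: Grouped by order of execution within a routine, not by data flow
Type: Procedural cohesion

Procedural cohesion


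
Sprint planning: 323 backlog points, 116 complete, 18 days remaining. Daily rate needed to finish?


Formula: Required rate = Remaining points / Days left
Remaining = 323 - 116 = 207 points
Required rate = 207 / 18 = 11.5 points/day

11.5 points/day


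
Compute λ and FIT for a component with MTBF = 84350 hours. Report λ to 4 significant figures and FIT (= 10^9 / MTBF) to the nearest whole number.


Formula: λ = 1 / MTBF; FIT = λ × 1e9 = 1e9 / MTBF
λ = 1 / 84350 ≈ 1.186e-05 failures/hour
FIT = 1e9 / 84350 ≈ 11855 failures per 1e9 hours (nearest whole number)

λ = 1.186e-05 /h, FIT = 11855


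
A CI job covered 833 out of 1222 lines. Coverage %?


Coverage = covered / total * 100
Coverage = 833 / 1222 * 100
Coverage = 68.17%

68.17%


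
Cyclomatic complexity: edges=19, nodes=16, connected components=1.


Formula: V(G) = E - N + 2P
V(G) = 19 - 16 + 2*1
V(G) = 3 + 2
V(G) = 5

5


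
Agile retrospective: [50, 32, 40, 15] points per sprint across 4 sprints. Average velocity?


Formula: Avg velocity = Total points / Number of sprints
Points: [50, 32, 40, 15]
Sum = 50 + 32 + 40 + 15 = 137
Avg velocity = 137 / 4 = 34.25 points/sprint

34.25 points/sprint


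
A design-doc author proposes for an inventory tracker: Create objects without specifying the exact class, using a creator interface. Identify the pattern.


This matches the Factory Method pattern

Factory Method


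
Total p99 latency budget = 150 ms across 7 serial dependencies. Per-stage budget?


Formula: per_stage = total_budget / stages
per_stage = 150 / 7
per_stage = 21.43 ms

21.43 ms


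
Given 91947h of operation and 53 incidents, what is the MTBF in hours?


Formula: MTBF = Total operating time / Number of failures
MTBF = 91947 / 53
MTBF = 1734.85 hours

1734.85 hours


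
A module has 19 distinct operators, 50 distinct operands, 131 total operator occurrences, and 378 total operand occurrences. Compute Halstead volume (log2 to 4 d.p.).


Formula: V = N * log2(η), where N = N1 + N2 and η = η1 + η2
η = 19 + 50 = 69
N = 131 + 378 = 509
log2(69) ≈ 6.1085
V = 509 * 6.1085 = 3109.23

3109.23


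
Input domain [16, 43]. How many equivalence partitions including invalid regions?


Valid range: [16, 43]
Class 1: x < 16 — invalid
Class 2: 16 ≤ x ≤ 43 — valid
Class 3: x > 43 — invalid
Total equivalence classes: 3

3 equivalence classes


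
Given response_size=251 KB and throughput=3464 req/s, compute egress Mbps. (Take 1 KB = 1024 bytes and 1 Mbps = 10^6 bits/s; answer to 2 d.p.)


Formula: Mbps = payload_bytes * RPS * 8 / 1e6
Payload per request = 251 KB = 251 * 1024 = 257024 bytes
Total bytes/sec = 257024 * 3464 = 890331136
Total bits/sec = 890331136 * 8 = 7122649088
Mbps = 7122649088 / 1e6 = 7122.65

7122.65 Mbps


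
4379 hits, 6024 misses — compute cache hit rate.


Formula: hit rate = hits / (hits + misses) * 100
hit rate = 4379 / (4379 + 6024) * 100
hit rate = 4379 / 10403 * 100
hit rate = 42.09%

42.09%


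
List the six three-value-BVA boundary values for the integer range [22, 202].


Range: [22, 202]
Boundaries: just below min, min, min+1, max-1, max, just above max
Values: [21, 22, 23, 201, 202, 203]

[21, 22, 23, 201, 202, 203]


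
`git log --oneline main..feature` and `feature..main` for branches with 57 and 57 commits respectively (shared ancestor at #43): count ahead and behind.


Common ancestor: commit #43
feature commits after divergence: 57 - 43 = 14
main commits after divergence: 57 - 43 = 14
feature is 14 commits ahead of main
main is 14 commits ahead of feature

feature ahead: 14, main ahead: 14


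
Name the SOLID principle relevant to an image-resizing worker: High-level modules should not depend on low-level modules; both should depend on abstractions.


This describes the Dependency Inversion Principle (DIP)

Dependency Inversion Principle (DIP)


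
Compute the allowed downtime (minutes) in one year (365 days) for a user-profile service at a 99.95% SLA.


Formula: allowed downtime = period * (100 - SLA) / 100
Period (year (365 days)) = 525600 minutes
Unavailability fraction = (100 - 99.95) / 100
Allowed downtime = 525600 * (100 - 99.95) / 100
Allowed downtime = 262.8 minutes

262.8 minutes


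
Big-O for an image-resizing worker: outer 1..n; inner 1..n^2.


Reasoning: n times n^2
Complexity: O(n^3)

O(n^3)


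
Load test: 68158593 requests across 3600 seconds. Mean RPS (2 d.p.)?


Formula: throughput = requests / seconds
throughput = 68158593 / 3600
throughput = 18932.94 requests/second

18932.94 requests/second


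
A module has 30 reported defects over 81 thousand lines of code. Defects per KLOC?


Defect density = defects / KLOC
Defect density = 30 / 81
Defect density = 0.37 defects/KLOC

0.37 defects/KLOC


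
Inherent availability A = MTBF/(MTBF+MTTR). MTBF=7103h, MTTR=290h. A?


Availability = MTBF / (MTBF + MTTR)
Availability = 7103 / (7103 + 290)
Availability = 7103 / 7393
Availability = 96.0774%

96.0774%


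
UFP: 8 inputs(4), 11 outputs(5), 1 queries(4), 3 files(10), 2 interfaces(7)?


UFP = EI*4 + EO*5 + EQ*4 + ILF*10 + EIF*7
UFP = 8*4 + 11*5 + 1*4 + 3*10 + 2*7
UFP = 32 + 55 + 4 + 30 + 14
UFP = 135

135


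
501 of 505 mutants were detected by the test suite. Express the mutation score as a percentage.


Mutation score = killed / total * 100
Mutation score = 501 / 505 * 100
Mutation score = 99.21%

99.21%


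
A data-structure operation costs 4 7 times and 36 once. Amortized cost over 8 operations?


Formula: Amortized cost = Total cost / Operations
Total cost = (7 * 4) + (1 * 36)
Total cost = 28 + 36 = 64
Amortized = 64 / 8 = 8.0

8.0


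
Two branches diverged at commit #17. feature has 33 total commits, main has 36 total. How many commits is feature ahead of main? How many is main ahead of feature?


Common ancestor: commit #17
feature commits after divergence: 33 - 17 = 16
main commits after divergence: 36 - 17 = 19
feature is 16 commits ahead of main
main is 19 commits ahead of feature

feature ahead: 16, main ahead: 19


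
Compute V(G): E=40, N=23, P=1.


Formula: V(G) = E - N + 2P
V(G) = 40 - 23 + 2*1
V(G) = 17 + 2
V(G) = 19

19


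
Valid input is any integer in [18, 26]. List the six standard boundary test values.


Range: [18, 26]
Boundaries: just below min, min, min+1, max-1, max, just above max
Values: [17, 18, 19, 25, 26, 27]

[17, 18, 19, 25, 26, 27]


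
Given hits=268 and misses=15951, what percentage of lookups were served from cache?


Formula: hit rate = hits / (hits + misses) * 100
hit rate = 268 / (268 + 15951) * 100
hit rate = 268 / 16219 * 100
hit rate = 1.65%

1.65%


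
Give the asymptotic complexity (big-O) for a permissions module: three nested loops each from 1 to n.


Reasoning: three levels of nesting over n
Complexity: O(n^3)

O(n^3)


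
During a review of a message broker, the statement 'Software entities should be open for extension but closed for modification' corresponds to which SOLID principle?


This describes the Open/Closed Principle (OCP)

Open/Closed Principle (OCP)


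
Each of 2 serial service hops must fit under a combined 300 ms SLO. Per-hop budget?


Formula: per_stage = total_budget / stages
per_stage = 300 / 2
per_stage = 150.0 ms

150.0 ms


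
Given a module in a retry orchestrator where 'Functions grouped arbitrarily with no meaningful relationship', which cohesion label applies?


Reasoning: Worst: random grouping
Type: Coincidental cohesion

Coincidental cohesion


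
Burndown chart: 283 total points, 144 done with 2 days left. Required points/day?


Formula: Required rate = Remaining points / Days left
Remaining = 283 - 144 = 139 points
Required rate = 139 / 2 = 69.5 points/day

69.5 points/day


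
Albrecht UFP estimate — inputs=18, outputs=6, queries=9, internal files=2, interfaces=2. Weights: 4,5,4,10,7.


UFP = EI*4 + EO*5 + EQ*4 + ILF*10 + EIF*7
UFP = 18*4 + 6*5 + 9*4 + 2*10 + 2*7
UFP = 72 + 30 + 36 + 20 + 14
UFP = 172

172


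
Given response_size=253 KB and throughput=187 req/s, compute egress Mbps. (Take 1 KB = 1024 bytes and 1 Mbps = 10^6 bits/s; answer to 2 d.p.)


Formula: Mbps = payload_bytes * RPS * 8 / 1e6
Payload per request = 253 KB = 253 * 1024 = 259072 bytes
Total bytes/sec = 259072 * 187 = 48446464
Total bits/sec = 48446464 * 8 = 387571712
Mbps = 387571712 / 1e6 = 387.57

387.57 Mbps


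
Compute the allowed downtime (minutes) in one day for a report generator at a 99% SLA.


Formula: allowed downtime = period * (100 - SLA) / 100
Period (day) = 1440 minutes
Unavailability fraction = (100 - 99.0) / 100
Allowed downtime = 1440 * (100 - 99.0) / 100
Allowed downtime = 14.4 minutes

14.4 minutes


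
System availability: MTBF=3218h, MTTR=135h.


Availability = MTBF / (MTBF + MTTR)
Availability = 3218 / (3218 + 135)
Availability = 3218 / 3353
Availability = 95.9738%

95.9738%


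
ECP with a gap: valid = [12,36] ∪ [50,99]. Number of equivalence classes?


Valid ranges: [12,36] and [50,99]
Class 1: x < 12 — invalid
Class 2: 12 ≤ x ≤ 36 — valid
Class 3: 36 < x < 50 — invalid (gap between ranges)
Class 4: 50 ≤ x ≤ 99 — valid
Class 5: x > 99 — invalid
Total equivalence classes: 5

5 equivalence classes


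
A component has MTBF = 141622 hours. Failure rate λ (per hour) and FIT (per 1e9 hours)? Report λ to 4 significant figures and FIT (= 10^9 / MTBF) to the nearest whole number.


Formula: λ = 1 / MTBF; FIT = λ × 1e9 = 1e9 / MTBF
λ = 1 / 141622 ≈ 7.061e-06 failures/hour
FIT = 1e9 / 141622 ≈ 7061 failures per 1e9 hours (nearest whole number)

λ = 7.061e-06 /h, FIT = 7061


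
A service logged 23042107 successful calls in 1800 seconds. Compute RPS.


Formula: throughput = requests / seconds
throughput = 23042107 / 1800
throughput = 12801.17 requests/second

12801.17 requests/second


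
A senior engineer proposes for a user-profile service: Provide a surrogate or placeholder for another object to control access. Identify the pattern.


This matches the Proxy pattern

Proxy


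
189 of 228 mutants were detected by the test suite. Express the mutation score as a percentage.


Mutation score = killed / total * 100
Mutation score = 189 / 228 * 100
Mutation score = 82.89%

82.89%


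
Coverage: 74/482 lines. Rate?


Coverage = covered / total * 100
Coverage = 74 / 482 * 100
Coverage = 15.35%

15.35%


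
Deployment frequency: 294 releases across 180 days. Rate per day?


Formula: deployments per day = releases / days
= 294 / 180
= 1.633 deploys/day
(equivalently, 11.43 deploys/week)

1.633 deploys/day


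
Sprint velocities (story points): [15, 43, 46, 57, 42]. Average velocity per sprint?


Formula: Avg velocity = Total points / Number of sprints
Points: [15, 43, 46, 57, 42]
Sum = 15 + 43 + 46 + 57 + 42 = 203
Avg velocity = 203 / 5 = 40.6 points/sprint

40.6 points/sprint


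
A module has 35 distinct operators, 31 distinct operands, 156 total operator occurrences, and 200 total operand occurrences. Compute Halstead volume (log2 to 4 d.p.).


Formula: V = N * log2(η), where N = N1 + N2 and η = η1 + η2
η = 35 + 31 = 66
N = 156 + 200 = 356
log2(66) ≈ 6.0444
V = 356 * 6.0444 = 2151.81

2151.81


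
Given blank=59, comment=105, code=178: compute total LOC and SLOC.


Total LOC = blank + comment + code
Total LOC = 59 + 105 + 178 = 342
SLOC (source only) = code = 178

Total LOC: 342, SLOC: 178


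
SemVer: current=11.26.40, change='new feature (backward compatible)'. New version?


Current: 11.26.40
Change category: 'new feature (backward compatible)' → minor bump
SemVer rule: minor bump → increment MINOR, reset PATCH to 0 (MAJOR unchanged)
New: 11.27.0

11.27.0


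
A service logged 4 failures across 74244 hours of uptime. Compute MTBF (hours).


Formula: MTBF = Total operating time / Number of failures
MTBF = 74244 / 4
MTBF = 18561.0 hours

18561.0 hours


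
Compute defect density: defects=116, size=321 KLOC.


Defect density = defects / KLOC
Defect density = 116 / 321
Defect density = 0.361 defects/KLOC

0.361 defects/KLOC


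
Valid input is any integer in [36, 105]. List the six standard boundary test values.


Range: [36, 105]
Boundaries: just below min, min, min+1, max-1, max, just above max
Values: [35, 36, 37, 104, 105, 106]

[35, 36, 37, 104, 105, 106]


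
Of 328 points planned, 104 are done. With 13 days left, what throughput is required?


Formula: Required rate = Remaining points / Days left
Remaining = 328 - 104 = 224 points
Required rate = 224 / 13 = 17.23 points/day

17.23 points/day


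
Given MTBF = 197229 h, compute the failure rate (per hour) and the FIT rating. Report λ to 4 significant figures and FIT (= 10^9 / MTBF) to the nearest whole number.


Formula: λ = 1 / MTBF; FIT = λ × 1e9 = 1e9 / MTBF
λ = 1 / 197229 ≈ 5.070e-06 failures/hour
FIT = 1e9 / 197229 ≈ 5070 failures per 1e9 hours (nearest whole number)

λ = 5.070e-06 /h, FIT = 5070


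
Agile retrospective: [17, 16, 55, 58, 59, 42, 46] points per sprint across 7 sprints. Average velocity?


Formula: Avg velocity = Total points / Number of sprints
Points: [17, 16, 55, 58, 59, 42, 46]
Sum = 17 + 16 + 55 + 58 + 59 + 42 + 46 = 293
Avg velocity = 293 / 7 = 41.86 points/sprint

41.86 points/sprint


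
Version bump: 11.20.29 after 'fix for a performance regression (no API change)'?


Current: 11.20.29
Change category: 'fix for a performance regression (no API change)' → patch bump
SemVer rule: patch bump → increment PATCH (MAJOR and MINOR unchanged)
New: 11.20.30

11.20.30


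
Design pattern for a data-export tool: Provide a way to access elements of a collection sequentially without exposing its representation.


This matches the Iterator pattern

Iterator


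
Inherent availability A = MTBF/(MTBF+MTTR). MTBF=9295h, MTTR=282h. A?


Availability = MTBF / (MTBF + MTTR)
Availability = 9295 / (9295 + 282)
Availability = 9295 / 9577
Availability = 97.0554%

97.0554%


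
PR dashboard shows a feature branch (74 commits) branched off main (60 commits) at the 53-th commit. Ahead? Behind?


Common ancestor: commit #53
feature commits after divergence: 74 - 53 = 21
main commits after divergence: 60 - 53 = 7
feature is 21 commits ahead of main
main is 7 commits ahead of feature

feature ahead: 21, main ahead: 7


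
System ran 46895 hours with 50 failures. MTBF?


Formula: MTBF = Total operating time / Number of failures
MTBF = 46895 / 50
MTBF = 937.9 hours

937.9 hours


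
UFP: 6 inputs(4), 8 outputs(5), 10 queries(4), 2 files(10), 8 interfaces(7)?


UFP = EI*4 + EO*5 + EQ*4 + ILF*10 + EIF*7
UFP = 6*4 + 8*5 + 10*4 + 2*10 + 8*7
UFP = 24 + 40 + 40 + 20 + 56
UFP = 180

180


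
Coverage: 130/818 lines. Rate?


Coverage = covered / total * 100
Coverage = 130 / 818 * 100
Coverage = 15.89%

15.89%


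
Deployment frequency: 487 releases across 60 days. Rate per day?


Formula: deployments per day = releases / days
= 487 / 60
= 8.117 deploys/day
(equivalently, 56.82 deploys/week)

8.117 deploys/day


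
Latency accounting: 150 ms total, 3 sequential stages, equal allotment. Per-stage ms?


Formula: per_stage = total_budget / stages
per_stage = 150 / 3
per_stage = 50.0 ms

50.0 ms


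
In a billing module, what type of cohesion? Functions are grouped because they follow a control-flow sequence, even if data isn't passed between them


Reasoning: Grouped by order of execution within a routine, not by data flow
Type: Procedural cohesion

Procedural cohesion


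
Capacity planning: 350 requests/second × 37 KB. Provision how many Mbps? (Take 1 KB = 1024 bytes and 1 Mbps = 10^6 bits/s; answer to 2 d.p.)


Formula: Mbps = payload_bytes * RPS * 8 / 1e6
Payload per request = 37 KB = 37 * 1024 = 37888 bytes
Total bytes/sec = 37888 * 350 = 13260800
Total bits/sec = 13260800 * 8 = 106086400
Mbps = 106086400 / 1e6 = 106.09

106.09 Mbps


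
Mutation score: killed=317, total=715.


Mutation score = killed / total * 100
Mutation score = 317 / 715 * 100
Mutation score = 44.34%

44.34%


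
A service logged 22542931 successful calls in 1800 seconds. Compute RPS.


Formula: throughput = requests / seconds
throughput = 22542931 / 1800
throughput = 12523.85 requests/second

12523.85 requests/second


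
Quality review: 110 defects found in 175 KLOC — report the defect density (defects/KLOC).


Defect density = defects / KLOC
Defect density = 110 / 175
Defect density = 0.629 defects/KLOC

0.629 defects/KLOC


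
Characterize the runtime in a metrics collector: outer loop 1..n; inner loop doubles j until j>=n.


Reasoning: linear outer times logarithmic inner
Complexity: O(n log n)

O(n log n)


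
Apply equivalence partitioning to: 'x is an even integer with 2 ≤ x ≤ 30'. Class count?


Constraint: even integers in [2, 30]
Class 1: x < 2 — out-of-range invalid
Class 2: x in [2,30] but odd — wrong type invalid
Class 3: x in [2,30] and even — valid
Class 4: x > 30 — out-of-range invalid
Total equivalence classes: 4

4 equivalence classes


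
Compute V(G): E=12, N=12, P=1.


Formula: V(G) = E - N + 2P
V(G) = 12 - 12 + 2*1
V(G) = 0 + 2
V(G) = 2

2


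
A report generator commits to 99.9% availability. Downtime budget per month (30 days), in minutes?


Formula: allowed downtime = period * (100 - SLA) / 100
Period (month (30 days)) = 43200 minutes
Unavailability fraction = (100 - 99.9) / 100
Allowed downtime = 43200 * (100 - 99.9) / 100
Allowed downtime = 43.2 minutes

43.2 minutes


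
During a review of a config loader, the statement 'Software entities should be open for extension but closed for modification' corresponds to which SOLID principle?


This describes the Open/Closed Principle (OCP)

Open/Closed Principle (OCP)


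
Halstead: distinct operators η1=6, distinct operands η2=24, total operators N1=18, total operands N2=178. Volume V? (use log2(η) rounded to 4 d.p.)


Formula: V = N * log2(η), where N = N1 + N2 and η = η1 + η2
η = 6 + 24 = 30
N = 18 + 178 = 196
log2(30) ≈ 4.9069
V = 196 * 4.9069 = 961.75

961.75


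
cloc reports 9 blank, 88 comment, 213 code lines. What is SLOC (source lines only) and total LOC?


Total LOC = blank + comment + code
Total LOC = 9 + 88 + 213 = 310
SLOC (source only) = code = 213

Total LOC: 310, SLOC: 213


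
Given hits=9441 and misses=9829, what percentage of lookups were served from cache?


Formula: hit rate = hits / (hits + misses) * 100
hit rate = 9441 / (9441 + 9829) * 100
hit rate = 9441 / 19270 * 100
hit rate = 48.99%

48.99%


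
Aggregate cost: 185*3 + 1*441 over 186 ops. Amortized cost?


Formula: Amortized cost = Total cost / Operations
Total cost = (185 * 3) + (1 * 441)
Total cost = 555 + 441 = 996
Amortized = 996 / 186 = 5.3548

5.3548


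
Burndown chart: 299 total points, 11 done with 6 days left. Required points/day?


Formula: Required rate = Remaining points / Days left
Remaining = 299 - 11 = 288 points
Required rate = 288 / 6 = 48.0 points/day

48.0 points/day


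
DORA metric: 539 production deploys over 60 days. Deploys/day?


Formula: deployments per day = releases / days
= 539 / 60
= 8.983 deploys/day
(equivalently, 62.88 deploys/week)

8.983 deploys/day


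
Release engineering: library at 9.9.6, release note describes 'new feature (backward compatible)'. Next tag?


Current: 9.9.6
Change category: 'new feature (backward compatible)' → minor bump
SemVer rule: minor bump → increment MINOR, reset PATCH to 0 (MAJOR unchanged)
New: 9.10.0

9.10.0


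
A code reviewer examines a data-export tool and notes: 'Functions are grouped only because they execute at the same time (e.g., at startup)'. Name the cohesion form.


Reasoning: Related by timing only
Type: Temporal cohesion

Temporal cohesion


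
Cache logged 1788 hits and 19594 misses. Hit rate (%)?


Formula: hit rate = hits / (hits + misses) * 100
hit rate = 1788 / (1788 + 19594) * 100
hit rate = 1788 / 21382 * 100
hit rate = 8.36%

8.36%


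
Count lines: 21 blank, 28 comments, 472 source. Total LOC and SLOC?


Total LOC = blank + comment + code
Total LOC = 21 + 28 + 472 = 521
SLOC (source only) = code = 472

Total LOC: 521, SLOC: 472


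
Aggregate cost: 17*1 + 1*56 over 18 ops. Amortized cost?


Formula: Amortized cost = Total cost / Operations
Total cost = (17 * 1) + (1 * 56)
Total cost = 17 + 56 = 73
Amortized = 73 / 18 = 4.0556

4.0556


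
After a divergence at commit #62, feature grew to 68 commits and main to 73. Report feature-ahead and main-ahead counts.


Common ancestor: commit #62
feature commits after divergence: 68 - 62 = 6
main commits after divergence: 73 - 62 = 11
feature is 6 commits ahead of main
main is 11 commits ahead of feature

feature ahead: 6, main ahead: 11


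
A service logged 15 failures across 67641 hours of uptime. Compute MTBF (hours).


Formula: MTBF = Total operating time / Number of failures
MTBF = 67641 / 15
MTBF = 4509.4 hours

4509.4 hours


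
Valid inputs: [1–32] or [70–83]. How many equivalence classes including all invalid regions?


Valid ranges: [1,32] and [70,83]
Class 1: x < 1 — invalid
Class 2: 1 ≤ x ≤ 32 — valid
Class 3: 32 < x < 70 — invalid (gap between ranges)
Class 4: 70 ≤ x ≤ 83 — valid
Class 5: x > 83 — invalid
Total equivalence classes: 5

5 equivalence classes


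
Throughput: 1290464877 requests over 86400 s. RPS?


Formula: throughput = requests / seconds
throughput = 1290464877 / 86400
throughput = 14935.94 requests/second

14935.94 requests/second


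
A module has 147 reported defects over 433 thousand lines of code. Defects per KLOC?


Defect density = defects / KLOC
Defect density = 147 / 433
Defect density = 0.339 defects/KLOC

0.339 defects/KLOC


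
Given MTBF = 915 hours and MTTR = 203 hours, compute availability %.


Availability = MTBF / (MTBF + MTTR)
Availability = 915 / (915 + 203)
Availability = 915 / 1118
Availability = 81.8426%

81.8426%


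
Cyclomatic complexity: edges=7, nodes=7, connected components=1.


Formula: V(G) = E - N + 2P
V(G) = 7 - 7 + 2*1
V(G) = 0 + 2
V(G) = 2

2


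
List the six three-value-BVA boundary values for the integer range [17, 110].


Range: [17, 110]
Boundaries: just below min, min, min+1, max-1, max, just above max
Values: [16, 17, 18, 109, 110, 111]

[16, 17, 18, 109, 110, 111]


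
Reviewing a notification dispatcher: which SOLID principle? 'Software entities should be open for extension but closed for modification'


This describes the Open/Closed Principle (OCP)

Open/Closed Principle (OCP)


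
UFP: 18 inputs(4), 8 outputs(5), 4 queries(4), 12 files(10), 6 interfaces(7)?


UFP = EI*4 + EO*5 + EQ*4 + ILF*10 + EIF*7
UFP = 18*4 + 8*5 + 4*4 + 12*10 + 6*7
UFP = 72 + 40 + 16 + 120 + 42
UFP = 290

290


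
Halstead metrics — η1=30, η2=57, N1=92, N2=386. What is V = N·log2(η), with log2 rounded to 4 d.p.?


Formula: V = N * log2(η), where N = N1 + N2 and η = η1 + η2
η = 30 + 57 = 87
N = 92 + 386 = 478
log2(87) ≈ 6.4429
V = 478 * 6.4429 = 3079.71

3079.71


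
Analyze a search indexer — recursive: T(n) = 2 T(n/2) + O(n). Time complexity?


Reasoning: master theorem case 2 (merge-sort recurrence)
Complexity: O(n log n)

O(n log n)


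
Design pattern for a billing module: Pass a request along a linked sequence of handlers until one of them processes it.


This matches the Chain of Responsibility pattern

Chain of Responsibility


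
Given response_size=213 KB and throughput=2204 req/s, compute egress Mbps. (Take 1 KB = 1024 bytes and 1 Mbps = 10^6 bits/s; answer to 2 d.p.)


Formula: Mbps = payload_bytes * RPS * 8 / 1e6
Payload per request = 213 KB = 213 * 1024 = 218112 bytes
Total bytes/sec = 218112 * 2204 = 480718848
Total bits/sec = 480718848 * 8 = 3845750784
Mbps = 3845750784 / 1e6 = 3845.75

3845.75 Mbps


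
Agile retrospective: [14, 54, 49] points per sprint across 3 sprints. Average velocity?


Formula: Avg velocity = Total points / Number of sprints
Points: [14, 54, 49]
Sum = 14 + 54 + 49 = 117
Avg velocity = 117 / 3 = 39.0 points/sprint

39.0 points/sprint


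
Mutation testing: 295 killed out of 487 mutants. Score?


Mutation score = killed / total * 100
Mutation score = 295 / 487 * 100
Mutation score = 60.57%

60.57%


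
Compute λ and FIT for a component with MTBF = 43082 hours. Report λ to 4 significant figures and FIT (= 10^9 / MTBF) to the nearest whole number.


Formula: λ = 1 / MTBF; FIT = λ × 1e9 = 1e9 / MTBF
λ = 1 / 43082 ≈ 2.321e-05 failures/hour
FIT = 1e9 / 43082 ≈ 23212 failures per 1e9 hours (nearest whole number)

λ = 2.321e-05 /h, FIT = 23212


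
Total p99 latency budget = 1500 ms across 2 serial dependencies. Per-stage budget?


Formula: per_stage = total_budget / stages
per_stage = 1500 / 2
per_stage = 750.0 ms

750.0 ms


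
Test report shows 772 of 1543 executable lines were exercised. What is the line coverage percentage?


Coverage = covered / total * 100
Coverage = 772 / 1543 * 100
Coverage = 50.03%

50.03%


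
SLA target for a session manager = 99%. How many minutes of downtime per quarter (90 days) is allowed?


Formula: allowed downtime = period * (100 - SLA) / 100
Period (quarter (90 days)) = 129600 minutes
Unavailability fraction = (100 - 99.0) / 100
Allowed downtime = 129600 * (100 - 99.0) / 100
Allowed downtime = 1296.0 minutes

1296.0 minutes


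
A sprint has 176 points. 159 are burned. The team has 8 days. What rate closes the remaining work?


Formula: Required rate = Remaining points / Days left
Remaining = 176 - 159 = 17 points
Required rate = 17 / 8 = 2.13 points/day

2.13 points/day


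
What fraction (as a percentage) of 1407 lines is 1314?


Coverage = covered / total * 100
Coverage = 1314 / 1407 * 100
Coverage = 93.39%

93.39%


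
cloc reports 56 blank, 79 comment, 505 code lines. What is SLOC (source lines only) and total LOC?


Total LOC = blank + comment + code
Total LOC = 56 + 79 + 505 = 640
SLOC (source only) = code = 505

Total LOC: 640, SLOC: 505


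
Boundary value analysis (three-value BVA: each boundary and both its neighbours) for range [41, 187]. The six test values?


Range: [41, 187]
Boundaries: just below min, min, min+1, max-1, max, just above max
Values: [40, 41, 42, 186, 187, 188]

[40, 41, 42, 186, 187, 188]


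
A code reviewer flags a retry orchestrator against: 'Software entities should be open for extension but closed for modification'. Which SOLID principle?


This describes the Open/Closed Principle (OCP)

Open/Closed Principle (OCP)


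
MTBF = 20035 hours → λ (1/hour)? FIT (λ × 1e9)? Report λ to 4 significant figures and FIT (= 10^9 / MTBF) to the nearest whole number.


Formula: λ = 1 / MTBF; FIT = λ × 1e9 = 1e9 / MTBF
λ = 1 / 20035 ≈ 4.991e-05 failures/hour
FIT = 1e9 / 20035 ≈ 49913 failures per 1e9 hours (nearest whole number)

λ = 4.991e-05 /h, FIT = 49913


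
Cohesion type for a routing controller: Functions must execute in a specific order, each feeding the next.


Reasoning: Output of one is input to next
Type: Sequential cohesion

Sequential cohesion


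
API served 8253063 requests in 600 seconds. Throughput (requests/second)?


Formula: throughput = requests / seconds
throughput = 8253063 / 600
throughput = 13755.11 requests/second

13755.11 requests/second


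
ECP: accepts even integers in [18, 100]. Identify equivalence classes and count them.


Constraint: even integers in [18, 100]
Class 1: x < 18 — out-of-range invalid
Class 2: x in [18,100] but odd — wrong type invalid
Class 3: x in [18,100] and even — valid
Class 4: x > 100 — out-of-range invalid
Total equivalence classes: 4

4 equivalence classes


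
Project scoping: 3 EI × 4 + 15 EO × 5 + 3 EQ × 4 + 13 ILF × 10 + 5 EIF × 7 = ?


UFP = EI*4 + EO*5 + EQ*4 + ILF*10 + EIF*7
UFP = 3*4 + 15*5 + 3*4 + 13*10 + 5*7
UFP = 12 + 75 + 12 + 130 + 35
UFP = 264

264


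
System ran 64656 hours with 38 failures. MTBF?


Formula: MTBF = Total operating time / Number of failures
MTBF = 64656 / 38
MTBF = 1701.47 hours

1701.47 hours


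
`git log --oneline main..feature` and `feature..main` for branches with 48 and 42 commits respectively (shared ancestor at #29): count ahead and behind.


Common ancestor: commit #29
feature commits after divergence: 48 - 29 = 19
main commits after divergence: 42 - 29 = 13
feature is 19 commits ahead of main
main is 13 commits ahead of feature

feature ahead: 19, main ahead: 13


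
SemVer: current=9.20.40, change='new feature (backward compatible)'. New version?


Current: 9.20.40
Change category: 'new feature (backward compatible)' → minor bump
SemVer rule: minor bump → increment MINOR, reset PATCH to 0 (MAJOR unchanged)
New: 9.21.0

9.21.0


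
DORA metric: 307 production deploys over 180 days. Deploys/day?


Formula: deployments per day = releases / days
= 307 / 180
= 1.706 deploys/day
(equivalently, 11.94 deploys/week)

1.706 deploys/day


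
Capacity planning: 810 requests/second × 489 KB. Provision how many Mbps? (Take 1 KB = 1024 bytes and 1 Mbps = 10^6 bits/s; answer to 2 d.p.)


Formula: Mbps = payload_bytes * RPS * 8 / 1e6
Payload per request = 489 KB = 489 * 1024 = 500736 bytes
Total bytes/sec = 500736 * 810 = 405596160
Total bits/sec = 405596160 * 8 = 3244769280
Mbps = 3244769280 / 1e6 = 3244.77

3244.77 Mbps


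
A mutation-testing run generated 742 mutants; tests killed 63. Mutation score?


Mutation score = killed / total * 100
Mutation score = 63 / 742 * 100
Mutation score = 8.49%

8.49%


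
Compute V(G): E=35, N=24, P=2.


Formula: V(G) = E - N + 2P
V(G) = 35 - 24 + 2*2
V(G) = 11 + 4
V(G) = 15

15


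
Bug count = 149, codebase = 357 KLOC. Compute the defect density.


Defect density = defects / KLOC
Defect density = 149 / 357
Defect density = 0.417 defects/KLOC

0.417 defects/KLOC


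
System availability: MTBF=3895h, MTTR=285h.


Availability = MTBF / (MTBF + MTTR)
Availability = 3895 / (3895 + 285)
Availability = 3895 / 4180
Availability = 93.1818%

93.1818%


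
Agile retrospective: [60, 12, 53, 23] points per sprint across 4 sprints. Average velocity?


Formula: Avg velocity = Total points / Number of sprints
Points: [60, 12, 53, 23]
Sum = 60 + 12 + 53 + 23 = 148
Avg velocity = 148 / 4 = 37.0 points/sprint

37.0 points/sprint


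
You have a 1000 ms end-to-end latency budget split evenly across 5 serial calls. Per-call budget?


Formula: per_stage = total_budget / stages
per_stage = 1000 / 5
per_stage = 200.0 ms

200.0 ms


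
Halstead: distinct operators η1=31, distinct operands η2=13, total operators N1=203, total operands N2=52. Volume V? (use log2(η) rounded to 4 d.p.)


Formula: V = N * log2(η), where N = N1 + N2 and η = η1 + η2
η = 31 + 13 = 44
N = 203 + 52 = 255
log2(44) ≈ 5.4594
V = 255 * 5.4594 = 1392.15

1392.15


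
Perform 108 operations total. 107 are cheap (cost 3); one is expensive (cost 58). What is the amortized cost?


Formula: Amortized cost = Total cost / Operations
Total cost = (107 * 3) + (1 * 58)
Total cost = 321 + 58 = 379
Amortized = 379 / 108 = 3.5093

3.5093


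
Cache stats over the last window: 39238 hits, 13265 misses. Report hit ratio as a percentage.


Formula: hit rate = hits / (hits + misses) * 100
hit rate = 39238 / (39238 + 13265) * 100
hit rate = 39238 / 52503 * 100
hit rate = 74.73%

74.73%


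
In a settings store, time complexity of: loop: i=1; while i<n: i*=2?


Reasoning: i doubles each step so iterations are log2(n)
Complexity: O(log n)

O(log n)


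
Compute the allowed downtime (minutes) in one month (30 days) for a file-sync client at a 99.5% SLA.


Formula: allowed downtime = period * (100 - SLA) / 100
Period (month (30 days)) = 43200 minutes
Unavailability fraction = (100 - 99.5) / 100
Allowed downtime = 43200 * (100 - 99.5) / 100
Allowed downtime = 216.0 minutes

216.0 minutes


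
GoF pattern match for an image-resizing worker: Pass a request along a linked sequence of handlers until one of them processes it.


This matches the Chain of Responsibility pattern

Chain of Responsibility


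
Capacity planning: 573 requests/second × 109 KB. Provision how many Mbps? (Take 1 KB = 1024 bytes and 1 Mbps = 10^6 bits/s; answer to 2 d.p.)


Formula: Mbps = payload_bytes * RPS * 8 / 1e6
Payload per request = 109 KB = 109 * 1024 = 111616 bytes
Total bytes/sec = 111616 * 573 = 63955968
Total bits/sec = 63955968 * 8 = 511647744
Mbps = 511647744 / 1e6 = 511.65

511.65 Mbps


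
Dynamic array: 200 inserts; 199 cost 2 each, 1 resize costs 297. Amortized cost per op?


Formula: Amortized cost = Total cost / Operations
Total cost = (199 * 2) + (1 * 297)
Total cost = 398 + 297 = 695
Amortized = 695 / 200 = 3.475

3.475


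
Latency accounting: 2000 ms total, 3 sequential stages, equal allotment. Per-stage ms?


Formula: per_stage = total_budget / stages
per_stage = 2000 / 3
per_stage = 666.67 ms

666.67 ms


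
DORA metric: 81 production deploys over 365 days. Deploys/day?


Formula: deployments per day = releases / days
= 81 / 365
= 0.222 deploys/day
(equivalently, 1.55 deploys/week)

0.222 deploys/day


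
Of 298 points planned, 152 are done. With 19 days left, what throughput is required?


Formula: Required rate = Remaining points / Days left
Remaining = 298 - 152 = 146 points
Required rate = 146 / 19 = 7.68 points/day

7.68 points/day


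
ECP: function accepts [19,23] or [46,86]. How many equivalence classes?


Valid ranges: [19,23] and [46,86]
Class 1: x < 19 — invalid
Class 2: 19 ≤ x ≤ 23 — valid
Class 3: 23 < x < 46 — invalid (gap between ranges)
Class 4: 46 ≤ x ≤ 86 — valid
Class 5: x > 86 — invalid
Total equivalence classes: 5

5 equivalence classes


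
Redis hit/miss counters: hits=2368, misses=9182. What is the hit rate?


Formula: hit rate = hits / (hits + misses) * 100
hit rate = 2368 / (2368 + 9182) * 100
hit rate = 2368 / 11550 * 100
hit rate = 20.5%

20.5%


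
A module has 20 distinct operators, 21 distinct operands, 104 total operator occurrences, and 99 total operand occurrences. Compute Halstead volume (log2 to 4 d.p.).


Formula: V = N * log2(η), where N = N1 + N2 and η = η1 + η2
η = 20 + 21 = 41
N = 104 + 99 = 203
log2(41) ≈ 5.3576
V = 203 * 5.3576 = 1087.59

1087.59


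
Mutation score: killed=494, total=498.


Mutation score = killed / total * 100
Mutation score = 494 / 498 * 100
Mutation score = 99.2%

99.2%


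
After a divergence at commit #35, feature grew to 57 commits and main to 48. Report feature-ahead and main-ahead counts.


Common ancestor: commit #35
feature commits after divergence: 57 - 35 = 22
main commits after divergence: 48 - 35 = 13
feature is 22 commits ahead of main
main is 13 commits ahead of feature

feature ahead: 22, main ahead: 13


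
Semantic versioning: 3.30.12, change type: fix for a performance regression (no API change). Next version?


Current: 3.30.12
Change category: 'fix for a performance regression (no API change)' → patch bump
SemVer rule: patch bump → increment PATCH (MAJOR and MINOR unchanged)
New: 3.30.13

3.30.13


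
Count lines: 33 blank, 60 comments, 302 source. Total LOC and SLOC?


Total LOC = blank + comment + code
Total LOC = 33 + 60 + 302 = 395
SLOC (source only) = code = 302

Total LOC: 395, SLOC: 302


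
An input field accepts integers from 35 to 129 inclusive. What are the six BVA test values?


Range: [35, 129]
Boundaries: just below min, min, min+1, max-1, max, just above max
Values: [34, 35, 36, 128, 129, 130]

[34, 35, 36, 128, 129, 130]


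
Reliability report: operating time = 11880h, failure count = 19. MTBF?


Formula: MTBF = Total operating time / Number of failures
MTBF = 11880 / 19
MTBF = 625.26 hours

625.26 hours


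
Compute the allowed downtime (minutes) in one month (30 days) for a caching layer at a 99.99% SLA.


Formula: allowed downtime = period * (100 - SLA) / 100
Period (month (30 days)) = 43200 minutes
Unavailability fraction = (100 - 99.99) / 100
Allowed downtime = 43200 * (100 - 99.99) / 100
Allowed downtime = 4.32 minutes

4.32 minutes


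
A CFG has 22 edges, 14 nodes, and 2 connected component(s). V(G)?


Formula: V(G) = E - N + 2P
V(G) = 22 - 14 + 2*2
V(G) = 8 + 4
V(G) = 12

12


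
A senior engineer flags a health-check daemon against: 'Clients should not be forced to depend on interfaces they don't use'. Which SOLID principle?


This describes the Interface Segregation Principle (ISP)

Interface Segregation Principle (ISP)


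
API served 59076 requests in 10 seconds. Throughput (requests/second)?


Formula: throughput = requests / seconds
throughput = 59076 / 10
throughput = 5907.6 requests/second

5907.6 requests/second


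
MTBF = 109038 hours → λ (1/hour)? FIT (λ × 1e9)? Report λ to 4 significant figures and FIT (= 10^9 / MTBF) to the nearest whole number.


Formula: λ = 1 / MTBF; FIT = λ × 1e9 = 1e9 / MTBF
λ = 1 / 109038 ≈ 9.171e-06 failures/hour
FIT = 1e9 / 109038 ≈ 9171 failures per 1e9 hours (nearest whole number)

λ = 9.171e-06 /h, FIT = 9171


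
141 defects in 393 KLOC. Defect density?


Defect density = defects / KLOC
Defect density = 141 / 393
Defect density = 0.359 defects/KLOC

0.359 defects/KLOC


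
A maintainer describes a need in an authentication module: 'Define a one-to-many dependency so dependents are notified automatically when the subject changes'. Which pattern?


This matches the Observer pattern

Observer


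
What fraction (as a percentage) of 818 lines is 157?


Coverage = covered / total * 100
Coverage = 157 / 818 * 100
Coverage = 19.19%

19.19%


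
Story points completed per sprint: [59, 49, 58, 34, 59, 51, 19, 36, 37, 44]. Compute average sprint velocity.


Formula: Avg velocity = Total points / Number of sprints
Points: [59, 49, 58, 34, 59, 51, 19, 36, 37, 44]
Sum = 59 + 49 + 58 + 34 + 59 + 51 + 19 + 36 + 37 + 44 = 446
Avg velocity = 446 / 10 = 44.6 points/sprint

44.6 points/sprint
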